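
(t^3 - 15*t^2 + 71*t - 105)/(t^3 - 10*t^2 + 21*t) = (t - 5)/t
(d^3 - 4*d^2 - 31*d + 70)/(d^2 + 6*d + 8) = (d^3 - 4*d^2 - 31*d + 70)/(d^2 + 6*d + 8)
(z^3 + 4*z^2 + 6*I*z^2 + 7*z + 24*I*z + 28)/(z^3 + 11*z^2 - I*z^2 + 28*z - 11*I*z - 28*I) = (z + 7*I)/(z + 7)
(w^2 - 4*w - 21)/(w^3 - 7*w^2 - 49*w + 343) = (w + 3)/(w^2 - 49)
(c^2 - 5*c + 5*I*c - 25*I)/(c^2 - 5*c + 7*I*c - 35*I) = (c + 5*I)/(c + 7*I)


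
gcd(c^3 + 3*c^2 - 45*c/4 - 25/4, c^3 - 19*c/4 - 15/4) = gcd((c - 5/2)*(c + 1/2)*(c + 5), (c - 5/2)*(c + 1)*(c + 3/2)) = c - 5/2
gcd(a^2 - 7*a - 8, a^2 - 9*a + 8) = a - 8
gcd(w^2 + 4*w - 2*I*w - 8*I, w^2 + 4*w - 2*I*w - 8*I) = w^2 + w*(4 - 2*I) - 8*I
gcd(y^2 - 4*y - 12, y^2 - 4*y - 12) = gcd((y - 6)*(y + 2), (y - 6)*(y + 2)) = y^2 - 4*y - 12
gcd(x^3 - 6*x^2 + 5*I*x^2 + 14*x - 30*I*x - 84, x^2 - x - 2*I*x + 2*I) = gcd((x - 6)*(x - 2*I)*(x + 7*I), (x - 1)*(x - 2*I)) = x - 2*I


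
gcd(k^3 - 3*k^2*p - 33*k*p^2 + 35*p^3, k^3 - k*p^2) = -k + p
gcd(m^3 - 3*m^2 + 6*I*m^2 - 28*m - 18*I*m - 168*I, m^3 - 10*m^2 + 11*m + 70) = m - 7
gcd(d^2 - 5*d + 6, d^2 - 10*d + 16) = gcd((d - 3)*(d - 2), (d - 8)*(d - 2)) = d - 2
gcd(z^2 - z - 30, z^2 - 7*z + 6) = z - 6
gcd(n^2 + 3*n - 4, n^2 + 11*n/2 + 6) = n + 4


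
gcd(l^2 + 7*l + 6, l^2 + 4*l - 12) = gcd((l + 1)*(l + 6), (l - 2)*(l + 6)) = l + 6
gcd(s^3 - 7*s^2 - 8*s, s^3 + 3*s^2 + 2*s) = s^2 + s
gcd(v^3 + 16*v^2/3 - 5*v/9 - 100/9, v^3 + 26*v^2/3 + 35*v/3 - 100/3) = v^2 + 11*v/3 - 20/3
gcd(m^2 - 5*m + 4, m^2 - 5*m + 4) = m^2 - 5*m + 4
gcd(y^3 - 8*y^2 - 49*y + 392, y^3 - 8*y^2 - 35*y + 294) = y - 7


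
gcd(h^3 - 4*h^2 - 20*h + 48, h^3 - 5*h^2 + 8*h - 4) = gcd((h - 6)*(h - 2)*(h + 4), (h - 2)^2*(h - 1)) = h - 2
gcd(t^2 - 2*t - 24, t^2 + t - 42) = t - 6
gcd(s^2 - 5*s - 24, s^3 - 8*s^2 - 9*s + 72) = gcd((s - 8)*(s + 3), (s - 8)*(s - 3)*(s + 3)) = s^2 - 5*s - 24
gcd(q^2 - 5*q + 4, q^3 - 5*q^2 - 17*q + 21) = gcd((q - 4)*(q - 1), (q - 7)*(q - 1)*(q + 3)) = q - 1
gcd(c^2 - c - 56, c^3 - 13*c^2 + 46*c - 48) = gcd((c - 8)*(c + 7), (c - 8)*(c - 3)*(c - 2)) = c - 8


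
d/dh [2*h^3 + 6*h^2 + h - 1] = 6*h^2 + 12*h + 1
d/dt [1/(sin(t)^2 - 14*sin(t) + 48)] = 2*(7 - sin(t))*cos(t)/(sin(t)^2 - 14*sin(t) + 48)^2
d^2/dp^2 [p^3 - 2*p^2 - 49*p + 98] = 6*p - 4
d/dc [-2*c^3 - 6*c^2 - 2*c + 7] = -6*c^2 - 12*c - 2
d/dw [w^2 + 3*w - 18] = 2*w + 3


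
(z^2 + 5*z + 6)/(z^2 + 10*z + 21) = (z + 2)/(z + 7)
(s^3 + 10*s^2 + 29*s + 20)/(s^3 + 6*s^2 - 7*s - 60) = (s + 1)/(s - 3)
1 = 1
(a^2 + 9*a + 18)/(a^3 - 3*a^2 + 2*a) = (a^2 + 9*a + 18)/(a*(a^2 - 3*a + 2))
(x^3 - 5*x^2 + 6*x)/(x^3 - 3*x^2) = (x - 2)/x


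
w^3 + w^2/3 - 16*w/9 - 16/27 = (w - 4/3)*(w + 1/3)*(w + 4/3)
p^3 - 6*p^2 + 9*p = p*(p - 3)^2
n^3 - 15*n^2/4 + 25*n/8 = n*(n - 5/2)*(n - 5/4)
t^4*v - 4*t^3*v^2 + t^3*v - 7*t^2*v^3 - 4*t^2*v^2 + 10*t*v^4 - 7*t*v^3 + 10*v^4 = (t - 5*v)*(t - v)*(t + 2*v)*(t*v + v)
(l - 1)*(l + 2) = l^2 + l - 2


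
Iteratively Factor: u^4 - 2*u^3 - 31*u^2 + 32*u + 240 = (u + 4)*(u^3 - 6*u^2 - 7*u + 60) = (u - 4)*(u + 4)*(u^2 - 2*u - 15) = (u - 5)*(u - 4)*(u + 4)*(u + 3)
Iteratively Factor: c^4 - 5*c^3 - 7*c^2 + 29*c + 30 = (c - 3)*(c^3 - 2*c^2 - 13*c - 10) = (c - 3)*(c + 2)*(c^2 - 4*c - 5) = (c - 3)*(c + 1)*(c + 2)*(c - 5)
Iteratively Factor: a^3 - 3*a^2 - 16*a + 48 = (a - 3)*(a^2 - 16) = (a - 4)*(a - 3)*(a + 4)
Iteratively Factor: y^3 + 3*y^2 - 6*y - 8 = (y + 1)*(y^2 + 2*y - 8) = (y - 2)*(y + 1)*(y + 4)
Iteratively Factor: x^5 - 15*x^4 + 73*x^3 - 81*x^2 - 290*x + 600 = (x - 5)*(x^4 - 10*x^3 + 23*x^2 + 34*x - 120) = (x - 5)*(x - 3)*(x^3 - 7*x^2 + 2*x + 40) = (x - 5)^2*(x - 3)*(x^2 - 2*x - 8) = (x - 5)^2*(x - 4)*(x - 3)*(x + 2)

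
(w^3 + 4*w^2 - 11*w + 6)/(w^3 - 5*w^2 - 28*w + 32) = (w^2 + 5*w - 6)/(w^2 - 4*w - 32)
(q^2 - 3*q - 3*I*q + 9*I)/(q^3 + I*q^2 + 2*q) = (q^2 - 3*q - 3*I*q + 9*I)/(q*(q^2 + I*q + 2))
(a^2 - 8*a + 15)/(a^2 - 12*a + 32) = (a^2 - 8*a + 15)/(a^2 - 12*a + 32)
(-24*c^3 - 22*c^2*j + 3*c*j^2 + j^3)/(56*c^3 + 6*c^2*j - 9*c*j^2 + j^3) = (-6*c^2 - 7*c*j - j^2)/(14*c^2 + 5*c*j - j^2)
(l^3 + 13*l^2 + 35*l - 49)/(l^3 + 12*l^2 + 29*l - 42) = (l + 7)/(l + 6)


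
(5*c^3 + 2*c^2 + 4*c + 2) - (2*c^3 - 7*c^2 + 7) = 3*c^3 + 9*c^2 + 4*c - 5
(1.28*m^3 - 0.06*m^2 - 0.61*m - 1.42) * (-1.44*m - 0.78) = -1.8432*m^4 - 0.912*m^3 + 0.9252*m^2 + 2.5206*m + 1.1076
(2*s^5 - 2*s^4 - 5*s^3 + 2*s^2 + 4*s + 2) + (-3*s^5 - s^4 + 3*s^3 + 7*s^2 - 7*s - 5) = -s^5 - 3*s^4 - 2*s^3 + 9*s^2 - 3*s - 3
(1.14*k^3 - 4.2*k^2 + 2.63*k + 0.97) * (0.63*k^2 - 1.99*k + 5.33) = 0.7182*k^5 - 4.9146*k^4 + 16.0911*k^3 - 27.0086*k^2 + 12.0876*k + 5.1701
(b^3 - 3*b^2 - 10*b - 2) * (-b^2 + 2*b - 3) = -b^5 + 5*b^4 + b^3 - 9*b^2 + 26*b + 6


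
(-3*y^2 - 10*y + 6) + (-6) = -3*y^2 - 10*y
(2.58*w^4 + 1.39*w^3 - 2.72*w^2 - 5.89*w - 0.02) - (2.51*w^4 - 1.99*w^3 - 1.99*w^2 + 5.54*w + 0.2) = 0.0700000000000003*w^4 + 3.38*w^3 - 0.73*w^2 - 11.43*w - 0.22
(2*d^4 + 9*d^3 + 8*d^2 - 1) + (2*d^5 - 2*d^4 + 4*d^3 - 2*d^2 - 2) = 2*d^5 + 13*d^3 + 6*d^2 - 3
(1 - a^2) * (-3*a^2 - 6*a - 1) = 3*a^4 + 6*a^3 - 2*a^2 - 6*a - 1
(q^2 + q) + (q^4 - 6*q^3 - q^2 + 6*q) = q^4 - 6*q^3 + 7*q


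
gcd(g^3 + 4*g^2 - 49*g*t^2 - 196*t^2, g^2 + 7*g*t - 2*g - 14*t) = g + 7*t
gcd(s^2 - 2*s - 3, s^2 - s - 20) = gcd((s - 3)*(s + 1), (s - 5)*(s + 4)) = 1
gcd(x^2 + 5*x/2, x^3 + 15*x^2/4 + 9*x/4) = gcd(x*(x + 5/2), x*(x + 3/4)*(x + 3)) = x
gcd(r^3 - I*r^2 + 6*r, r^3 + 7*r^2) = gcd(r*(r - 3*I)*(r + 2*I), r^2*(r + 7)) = r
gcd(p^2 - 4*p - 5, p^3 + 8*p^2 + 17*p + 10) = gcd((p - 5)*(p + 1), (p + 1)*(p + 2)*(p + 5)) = p + 1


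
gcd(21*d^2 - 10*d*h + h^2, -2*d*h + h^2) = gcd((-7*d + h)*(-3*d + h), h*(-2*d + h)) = 1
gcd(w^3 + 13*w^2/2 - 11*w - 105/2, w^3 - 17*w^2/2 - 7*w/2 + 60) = w^2 - w/2 - 15/2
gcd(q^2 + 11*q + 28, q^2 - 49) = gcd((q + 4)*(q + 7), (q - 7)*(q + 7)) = q + 7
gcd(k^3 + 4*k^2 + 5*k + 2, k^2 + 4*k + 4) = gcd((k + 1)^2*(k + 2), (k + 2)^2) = k + 2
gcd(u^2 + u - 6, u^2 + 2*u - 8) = u - 2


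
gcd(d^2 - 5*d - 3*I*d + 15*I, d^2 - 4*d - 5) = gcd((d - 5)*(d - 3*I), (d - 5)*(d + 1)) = d - 5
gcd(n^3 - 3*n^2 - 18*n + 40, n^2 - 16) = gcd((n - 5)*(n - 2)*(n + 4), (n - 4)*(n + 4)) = n + 4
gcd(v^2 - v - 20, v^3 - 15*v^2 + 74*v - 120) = v - 5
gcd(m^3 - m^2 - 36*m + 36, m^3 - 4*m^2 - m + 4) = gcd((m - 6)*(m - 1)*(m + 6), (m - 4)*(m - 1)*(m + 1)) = m - 1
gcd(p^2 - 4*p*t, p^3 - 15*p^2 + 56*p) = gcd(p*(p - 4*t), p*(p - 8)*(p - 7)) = p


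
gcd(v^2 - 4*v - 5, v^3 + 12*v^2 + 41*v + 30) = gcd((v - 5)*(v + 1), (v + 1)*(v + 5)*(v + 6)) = v + 1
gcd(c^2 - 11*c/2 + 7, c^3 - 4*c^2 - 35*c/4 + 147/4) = c - 7/2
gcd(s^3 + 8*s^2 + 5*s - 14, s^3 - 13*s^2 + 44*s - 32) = s - 1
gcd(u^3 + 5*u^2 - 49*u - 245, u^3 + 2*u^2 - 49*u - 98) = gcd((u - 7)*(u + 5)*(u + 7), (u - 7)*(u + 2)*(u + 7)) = u^2 - 49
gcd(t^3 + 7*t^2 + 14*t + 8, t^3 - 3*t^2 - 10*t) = t + 2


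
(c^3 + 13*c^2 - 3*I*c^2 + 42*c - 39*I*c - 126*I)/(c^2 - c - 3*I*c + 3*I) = (c^2 + 13*c + 42)/(c - 1)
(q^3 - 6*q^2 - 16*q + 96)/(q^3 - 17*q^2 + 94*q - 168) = (q + 4)/(q - 7)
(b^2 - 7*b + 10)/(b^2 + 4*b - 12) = (b - 5)/(b + 6)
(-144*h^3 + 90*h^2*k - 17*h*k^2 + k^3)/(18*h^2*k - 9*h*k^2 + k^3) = (-8*h + k)/k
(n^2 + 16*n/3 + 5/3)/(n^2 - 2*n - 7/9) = 3*(n + 5)/(3*n - 7)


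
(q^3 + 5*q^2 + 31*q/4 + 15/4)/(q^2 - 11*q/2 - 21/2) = (2*q^2 + 7*q + 5)/(2*(q - 7))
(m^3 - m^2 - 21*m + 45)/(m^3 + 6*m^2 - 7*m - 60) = (m - 3)/(m + 4)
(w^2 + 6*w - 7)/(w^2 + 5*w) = (w^2 + 6*w - 7)/(w*(w + 5))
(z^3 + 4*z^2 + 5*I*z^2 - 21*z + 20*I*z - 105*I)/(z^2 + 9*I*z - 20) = (z^2 + 4*z - 21)/(z + 4*I)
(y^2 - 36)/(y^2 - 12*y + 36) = (y + 6)/(y - 6)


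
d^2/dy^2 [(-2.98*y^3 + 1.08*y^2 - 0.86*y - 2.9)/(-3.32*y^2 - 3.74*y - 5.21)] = (-1.13686837721616e-13*y^5 - 2.8421709430404e-14*y^4 + 26.0536*y^3 + 652.274568*y^2 + 612.135276*y - 111.341824)/(36.594368*y^6 + 123.671328*y^5 + 311.596608*y^4 + 440.462792*y^3 + 488.981424*y^2 + 304.556802*y + 141.420761)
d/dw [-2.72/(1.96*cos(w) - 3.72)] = -5.3312*sin(w)/(1.96*cos(w) - 3.72)^2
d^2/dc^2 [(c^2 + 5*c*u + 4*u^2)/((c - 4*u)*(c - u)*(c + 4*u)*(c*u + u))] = 2*(3*c^5 - 9*c^4*u + 3*c^4 - 19*c^3*u^2 + 3*c^3*u + c^3 + 87*c^2*u^3 - 69*c^2*u^2 + 3*c^2*u - 60*c*u^4 + 135*c*u^3 - 27*c*u^2 + 16*u^5 - 36*u^4 + 41*u^3)/(u*(c^9 - 15*c^8*u + 3*c^8 + 87*c^7*u^2 - 45*c^7*u + 3*c^7 - 245*c^6*u^3 + 261*c^6*u^2 - 45*c^6*u + c^6 + 348*c^5*u^4 - 735*c^5*u^3 + 261*c^5*u^2 - 15*c^5*u - 240*c^4*u^5 + 1044*c^4*u^4 - 735*c^4*u^3 + 87*c^4*u^2 + 64*c^3*u^6 - 720*c^3*u^5 + 1044*c^3*u^4 - 245*c^3*u^3 + 192*c^2*u^6 - 720*c^2*u^5 + 348*c^2*u^4 + 192*c*u^6 - 240*c*u^5 + 64*u^6))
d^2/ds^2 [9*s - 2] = 0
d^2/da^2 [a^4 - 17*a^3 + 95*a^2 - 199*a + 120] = 12*a^2 - 102*a + 190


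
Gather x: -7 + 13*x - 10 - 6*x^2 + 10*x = -6*x^2 + 23*x - 17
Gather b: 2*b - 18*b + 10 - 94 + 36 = -16*b - 48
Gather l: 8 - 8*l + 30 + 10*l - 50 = 2*l - 12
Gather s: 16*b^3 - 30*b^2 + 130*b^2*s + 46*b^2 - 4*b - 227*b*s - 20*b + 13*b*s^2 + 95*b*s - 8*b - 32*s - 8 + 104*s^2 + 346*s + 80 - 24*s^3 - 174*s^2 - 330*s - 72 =16*b^3 + 16*b^2 - 32*b - 24*s^3 + s^2*(13*b - 70) + s*(130*b^2 - 132*b - 16)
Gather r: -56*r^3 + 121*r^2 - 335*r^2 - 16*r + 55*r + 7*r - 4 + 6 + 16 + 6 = -56*r^3 - 214*r^2 + 46*r + 24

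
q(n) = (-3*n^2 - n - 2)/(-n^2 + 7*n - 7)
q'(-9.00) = -0.09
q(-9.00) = 1.56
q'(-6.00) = -0.14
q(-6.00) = 1.22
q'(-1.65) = -0.22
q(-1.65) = 0.40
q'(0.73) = 6.31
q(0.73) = 1.79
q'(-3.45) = -0.20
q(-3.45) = 0.80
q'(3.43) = -3.91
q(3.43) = -7.76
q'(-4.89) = -0.16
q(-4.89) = 1.06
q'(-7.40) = -0.11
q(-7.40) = 1.40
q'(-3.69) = -0.19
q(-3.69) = 0.84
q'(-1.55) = -0.22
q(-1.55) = 0.38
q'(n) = (-6*n - 1)/(-n^2 + 7*n - 7) + (2*n - 7)*(-3*n^2 - n - 2)/(-n^2 + 7*n - 7)^2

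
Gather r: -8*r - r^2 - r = -r^2 - 9*r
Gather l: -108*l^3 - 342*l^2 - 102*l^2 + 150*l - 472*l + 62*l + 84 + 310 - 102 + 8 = -108*l^3 - 444*l^2 - 260*l + 300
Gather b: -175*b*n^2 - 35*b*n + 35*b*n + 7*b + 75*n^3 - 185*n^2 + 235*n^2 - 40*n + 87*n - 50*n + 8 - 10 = b*(7 - 175*n^2) + 75*n^3 + 50*n^2 - 3*n - 2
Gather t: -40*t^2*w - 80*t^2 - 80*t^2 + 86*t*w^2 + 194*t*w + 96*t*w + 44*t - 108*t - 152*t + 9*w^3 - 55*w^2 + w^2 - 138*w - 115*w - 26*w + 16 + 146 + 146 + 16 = t^2*(-40*w - 160) + t*(86*w^2 + 290*w - 216) + 9*w^3 - 54*w^2 - 279*w + 324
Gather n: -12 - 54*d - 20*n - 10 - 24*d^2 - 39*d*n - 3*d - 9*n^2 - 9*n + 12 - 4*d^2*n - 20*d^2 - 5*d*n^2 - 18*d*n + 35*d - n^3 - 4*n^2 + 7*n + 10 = -44*d^2 - 22*d - n^3 + n^2*(-5*d - 13) + n*(-4*d^2 - 57*d - 22)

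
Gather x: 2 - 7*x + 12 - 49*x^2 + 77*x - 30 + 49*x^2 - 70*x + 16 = 0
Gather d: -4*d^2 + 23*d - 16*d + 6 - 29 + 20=-4*d^2 + 7*d - 3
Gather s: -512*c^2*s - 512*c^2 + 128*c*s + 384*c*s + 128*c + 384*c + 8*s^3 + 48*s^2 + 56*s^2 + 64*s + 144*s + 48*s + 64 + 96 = -512*c^2 + 512*c + 8*s^3 + 104*s^2 + s*(-512*c^2 + 512*c + 256) + 160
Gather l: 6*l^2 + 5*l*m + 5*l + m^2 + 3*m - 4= 6*l^2 + l*(5*m + 5) + m^2 + 3*m - 4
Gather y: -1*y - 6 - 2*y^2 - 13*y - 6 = -2*y^2 - 14*y - 12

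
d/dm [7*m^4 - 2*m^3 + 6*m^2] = 2*m*(14*m^2 - 3*m + 6)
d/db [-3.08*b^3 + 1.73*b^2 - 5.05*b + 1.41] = -9.24*b^2 + 3.46*b - 5.05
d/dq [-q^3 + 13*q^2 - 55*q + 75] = -3*q^2 + 26*q - 55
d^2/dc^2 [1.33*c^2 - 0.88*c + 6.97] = 2.66000000000000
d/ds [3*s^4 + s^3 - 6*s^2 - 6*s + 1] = 12*s^3 + 3*s^2 - 12*s - 6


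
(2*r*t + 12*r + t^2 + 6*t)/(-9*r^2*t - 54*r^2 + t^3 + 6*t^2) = (-2*r - t)/(9*r^2 - t^2)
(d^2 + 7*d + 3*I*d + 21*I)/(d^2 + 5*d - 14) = (d + 3*I)/(d - 2)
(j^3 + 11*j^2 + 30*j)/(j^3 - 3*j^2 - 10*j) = (j^2 + 11*j + 30)/(j^2 - 3*j - 10)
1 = 1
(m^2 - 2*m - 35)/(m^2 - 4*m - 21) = (m + 5)/(m + 3)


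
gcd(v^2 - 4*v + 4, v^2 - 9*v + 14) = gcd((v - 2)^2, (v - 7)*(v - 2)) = v - 2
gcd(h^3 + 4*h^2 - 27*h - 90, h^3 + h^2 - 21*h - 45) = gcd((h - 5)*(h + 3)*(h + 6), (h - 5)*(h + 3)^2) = h^2 - 2*h - 15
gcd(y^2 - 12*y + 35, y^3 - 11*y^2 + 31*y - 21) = y - 7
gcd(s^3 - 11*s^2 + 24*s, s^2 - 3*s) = s^2 - 3*s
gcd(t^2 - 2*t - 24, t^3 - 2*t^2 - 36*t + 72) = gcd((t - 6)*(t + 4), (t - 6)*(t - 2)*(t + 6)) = t - 6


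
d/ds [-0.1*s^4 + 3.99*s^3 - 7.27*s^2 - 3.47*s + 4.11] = -0.4*s^3 + 11.97*s^2 - 14.54*s - 3.47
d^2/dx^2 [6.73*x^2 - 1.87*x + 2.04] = 13.4600000000000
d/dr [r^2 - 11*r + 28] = 2*r - 11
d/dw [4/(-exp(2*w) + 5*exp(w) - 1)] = (8*exp(w) - 20)*exp(w)/(exp(2*w) - 5*exp(w) + 1)^2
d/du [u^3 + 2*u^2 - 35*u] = 3*u^2 + 4*u - 35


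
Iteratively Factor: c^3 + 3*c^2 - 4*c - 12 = (c - 2)*(c^2 + 5*c + 6) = (c - 2)*(c + 3)*(c + 2)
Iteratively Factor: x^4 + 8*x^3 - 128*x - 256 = (x + 4)*(x^3 + 4*x^2 - 16*x - 64) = (x + 4)^2*(x^2 - 16) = (x + 4)^3*(x - 4)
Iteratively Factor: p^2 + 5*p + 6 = (p + 3)*(p + 2)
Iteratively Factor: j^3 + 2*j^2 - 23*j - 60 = (j + 3)*(j^2 - j - 20) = (j + 3)*(j + 4)*(j - 5)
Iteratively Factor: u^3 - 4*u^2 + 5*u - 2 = (u - 1)*(u^2 - 3*u + 2) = (u - 2)*(u - 1)*(u - 1)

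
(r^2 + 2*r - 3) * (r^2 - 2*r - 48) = r^4 - 55*r^2 - 90*r + 144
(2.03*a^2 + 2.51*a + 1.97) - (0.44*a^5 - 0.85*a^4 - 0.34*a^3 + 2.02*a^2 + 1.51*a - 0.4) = -0.44*a^5 + 0.85*a^4 + 0.34*a^3 + 0.00999999999999979*a^2 + 1.0*a + 2.37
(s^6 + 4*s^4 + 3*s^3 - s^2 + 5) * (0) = 0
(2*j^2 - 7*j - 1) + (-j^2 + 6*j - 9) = j^2 - j - 10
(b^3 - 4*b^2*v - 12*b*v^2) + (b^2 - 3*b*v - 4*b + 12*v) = b^3 - 4*b^2*v + b^2 - 12*b*v^2 - 3*b*v - 4*b + 12*v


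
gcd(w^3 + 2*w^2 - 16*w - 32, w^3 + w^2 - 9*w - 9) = 1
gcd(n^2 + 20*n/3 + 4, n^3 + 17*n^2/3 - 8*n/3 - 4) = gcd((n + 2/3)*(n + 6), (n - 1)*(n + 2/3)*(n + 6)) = n^2 + 20*n/3 + 4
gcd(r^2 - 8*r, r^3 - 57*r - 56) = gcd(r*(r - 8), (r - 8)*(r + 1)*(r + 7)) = r - 8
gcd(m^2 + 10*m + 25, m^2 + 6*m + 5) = m + 5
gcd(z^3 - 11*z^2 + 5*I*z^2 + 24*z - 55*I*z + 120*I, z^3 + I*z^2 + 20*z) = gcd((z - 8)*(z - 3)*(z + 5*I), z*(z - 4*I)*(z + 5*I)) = z + 5*I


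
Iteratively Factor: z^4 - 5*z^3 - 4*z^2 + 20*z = (z - 2)*(z^3 - 3*z^2 - 10*z) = (z - 2)*(z + 2)*(z^2 - 5*z) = z*(z - 2)*(z + 2)*(z - 5)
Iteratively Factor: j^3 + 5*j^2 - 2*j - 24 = (j + 4)*(j^2 + j - 6) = (j + 3)*(j + 4)*(j - 2)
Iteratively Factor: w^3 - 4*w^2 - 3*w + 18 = (w - 3)*(w^2 - w - 6) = (w - 3)*(w + 2)*(w - 3)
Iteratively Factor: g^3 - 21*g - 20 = (g + 4)*(g^2 - 4*g - 5) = (g + 1)*(g + 4)*(g - 5)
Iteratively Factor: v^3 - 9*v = (v + 3)*(v^2 - 3*v) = v*(v + 3)*(v - 3)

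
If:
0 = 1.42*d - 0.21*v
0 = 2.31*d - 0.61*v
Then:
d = 0.00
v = 0.00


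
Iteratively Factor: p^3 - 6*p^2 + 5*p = (p)*(p^2 - 6*p + 5) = p*(p - 5)*(p - 1)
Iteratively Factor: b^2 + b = (b + 1)*(b)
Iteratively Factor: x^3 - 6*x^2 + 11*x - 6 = (x - 1)*(x^2 - 5*x + 6) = (x - 3)*(x - 1)*(x - 2)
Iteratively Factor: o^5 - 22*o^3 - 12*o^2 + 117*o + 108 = (o + 3)*(o^4 - 3*o^3 - 13*o^2 + 27*o + 36) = (o - 4)*(o + 3)*(o^3 + o^2 - 9*o - 9) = (o - 4)*(o + 3)^2*(o^2 - 2*o - 3) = (o - 4)*(o + 1)*(o + 3)^2*(o - 3)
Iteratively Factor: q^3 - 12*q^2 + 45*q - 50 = (q - 5)*(q^2 - 7*q + 10) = (q - 5)^2*(q - 2)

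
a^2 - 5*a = a*(a - 5)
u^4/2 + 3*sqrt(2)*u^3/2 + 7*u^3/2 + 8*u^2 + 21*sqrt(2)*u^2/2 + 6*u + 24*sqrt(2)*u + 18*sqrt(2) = (u/2 + 1)*(u + 2)*(u + 3)*(u + 3*sqrt(2))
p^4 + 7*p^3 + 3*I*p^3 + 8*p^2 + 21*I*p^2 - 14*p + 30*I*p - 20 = (p + 2)*(p + 5)*(p + I)*(p + 2*I)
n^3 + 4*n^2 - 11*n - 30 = (n - 3)*(n + 2)*(n + 5)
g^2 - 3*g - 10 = (g - 5)*(g + 2)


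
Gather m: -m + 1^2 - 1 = -m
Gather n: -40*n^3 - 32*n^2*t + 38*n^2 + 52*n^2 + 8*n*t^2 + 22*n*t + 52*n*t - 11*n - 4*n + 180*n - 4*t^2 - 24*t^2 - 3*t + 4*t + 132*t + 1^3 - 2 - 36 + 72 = -40*n^3 + n^2*(90 - 32*t) + n*(8*t^2 + 74*t + 165) - 28*t^2 + 133*t + 35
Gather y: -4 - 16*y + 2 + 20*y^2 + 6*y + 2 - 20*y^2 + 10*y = 0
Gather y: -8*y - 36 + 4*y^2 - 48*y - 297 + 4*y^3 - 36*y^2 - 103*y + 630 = 4*y^3 - 32*y^2 - 159*y + 297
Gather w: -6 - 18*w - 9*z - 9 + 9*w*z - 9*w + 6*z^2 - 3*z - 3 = w*(9*z - 27) + 6*z^2 - 12*z - 18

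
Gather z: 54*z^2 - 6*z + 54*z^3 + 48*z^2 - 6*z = 54*z^3 + 102*z^2 - 12*z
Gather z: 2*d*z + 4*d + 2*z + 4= 4*d + z*(2*d + 2) + 4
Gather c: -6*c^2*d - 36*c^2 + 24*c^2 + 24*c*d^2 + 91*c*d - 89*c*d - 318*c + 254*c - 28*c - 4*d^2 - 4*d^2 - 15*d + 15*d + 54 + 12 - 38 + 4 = c^2*(-6*d - 12) + c*(24*d^2 + 2*d - 92) - 8*d^2 + 32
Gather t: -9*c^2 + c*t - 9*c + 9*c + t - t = -9*c^2 + c*t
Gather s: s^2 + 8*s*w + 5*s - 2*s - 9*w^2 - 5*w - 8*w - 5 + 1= s^2 + s*(8*w + 3) - 9*w^2 - 13*w - 4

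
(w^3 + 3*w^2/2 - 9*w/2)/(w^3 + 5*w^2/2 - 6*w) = (w + 3)/(w + 4)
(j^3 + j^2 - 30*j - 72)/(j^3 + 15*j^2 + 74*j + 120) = (j^2 - 3*j - 18)/(j^2 + 11*j + 30)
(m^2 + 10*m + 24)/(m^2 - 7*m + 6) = (m^2 + 10*m + 24)/(m^2 - 7*m + 6)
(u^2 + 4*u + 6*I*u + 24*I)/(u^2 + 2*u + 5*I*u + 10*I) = (u^2 + u*(4 + 6*I) + 24*I)/(u^2 + u*(2 + 5*I) + 10*I)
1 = 1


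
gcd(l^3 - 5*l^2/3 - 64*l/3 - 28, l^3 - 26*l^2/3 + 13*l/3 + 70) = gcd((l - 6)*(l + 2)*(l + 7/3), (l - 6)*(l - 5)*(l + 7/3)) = l^2 - 11*l/3 - 14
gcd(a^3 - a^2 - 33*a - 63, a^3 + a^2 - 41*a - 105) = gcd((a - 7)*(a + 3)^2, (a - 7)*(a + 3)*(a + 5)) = a^2 - 4*a - 21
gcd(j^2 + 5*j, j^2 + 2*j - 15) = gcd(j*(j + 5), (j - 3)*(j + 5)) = j + 5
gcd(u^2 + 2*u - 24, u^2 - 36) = u + 6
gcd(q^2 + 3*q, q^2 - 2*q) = q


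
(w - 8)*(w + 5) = w^2 - 3*w - 40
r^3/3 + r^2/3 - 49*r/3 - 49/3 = (r/3 + 1/3)*(r - 7)*(r + 7)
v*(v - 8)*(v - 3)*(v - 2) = v^4 - 13*v^3 + 46*v^2 - 48*v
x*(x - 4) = x^2 - 4*x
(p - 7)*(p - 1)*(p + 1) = p^3 - 7*p^2 - p + 7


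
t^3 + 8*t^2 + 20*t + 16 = (t + 2)^2*(t + 4)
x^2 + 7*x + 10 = (x + 2)*(x + 5)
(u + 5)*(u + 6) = u^2 + 11*u + 30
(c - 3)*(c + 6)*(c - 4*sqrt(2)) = c^3 - 4*sqrt(2)*c^2 + 3*c^2 - 18*c - 12*sqrt(2)*c + 72*sqrt(2)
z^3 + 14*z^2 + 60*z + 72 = (z + 2)*(z + 6)^2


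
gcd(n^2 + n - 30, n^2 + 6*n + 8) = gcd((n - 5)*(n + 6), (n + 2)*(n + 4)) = 1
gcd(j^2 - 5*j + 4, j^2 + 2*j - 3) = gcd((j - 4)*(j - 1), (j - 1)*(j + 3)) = j - 1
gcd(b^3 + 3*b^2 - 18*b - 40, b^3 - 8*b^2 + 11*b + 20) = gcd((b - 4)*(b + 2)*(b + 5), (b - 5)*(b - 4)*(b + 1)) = b - 4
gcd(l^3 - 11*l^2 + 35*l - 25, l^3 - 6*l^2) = 1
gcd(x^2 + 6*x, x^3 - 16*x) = x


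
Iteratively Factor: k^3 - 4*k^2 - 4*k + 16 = (k + 2)*(k^2 - 6*k + 8) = (k - 4)*(k + 2)*(k - 2)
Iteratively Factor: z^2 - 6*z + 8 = (z - 4)*(z - 2)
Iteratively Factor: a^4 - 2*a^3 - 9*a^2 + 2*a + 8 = (a + 2)*(a^3 - 4*a^2 - a + 4) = (a - 1)*(a + 2)*(a^2 - 3*a - 4) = (a - 4)*(a - 1)*(a + 2)*(a + 1)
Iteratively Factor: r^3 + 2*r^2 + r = (r)*(r^2 + 2*r + 1) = r*(r + 1)*(r + 1)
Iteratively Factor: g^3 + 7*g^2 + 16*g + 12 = (g + 3)*(g^2 + 4*g + 4) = (g + 2)*(g + 3)*(g + 2)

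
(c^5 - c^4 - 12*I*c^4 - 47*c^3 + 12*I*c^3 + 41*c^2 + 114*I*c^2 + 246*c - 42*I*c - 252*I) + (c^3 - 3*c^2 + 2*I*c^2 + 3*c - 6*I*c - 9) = c^5 - c^4 - 12*I*c^4 - 46*c^3 + 12*I*c^3 + 38*c^2 + 116*I*c^2 + 249*c - 48*I*c - 9 - 252*I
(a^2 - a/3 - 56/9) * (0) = 0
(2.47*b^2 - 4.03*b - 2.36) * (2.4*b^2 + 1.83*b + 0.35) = 5.928*b^4 - 5.1519*b^3 - 12.1744*b^2 - 5.7293*b - 0.826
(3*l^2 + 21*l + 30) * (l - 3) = 3*l^3 + 12*l^2 - 33*l - 90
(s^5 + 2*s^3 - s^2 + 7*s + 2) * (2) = 2*s^5 + 4*s^3 - 2*s^2 + 14*s + 4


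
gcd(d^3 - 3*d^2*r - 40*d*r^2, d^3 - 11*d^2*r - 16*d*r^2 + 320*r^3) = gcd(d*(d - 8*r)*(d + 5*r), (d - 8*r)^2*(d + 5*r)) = -d^2 + 3*d*r + 40*r^2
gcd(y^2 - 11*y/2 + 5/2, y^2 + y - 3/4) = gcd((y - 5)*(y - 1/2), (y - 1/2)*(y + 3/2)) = y - 1/2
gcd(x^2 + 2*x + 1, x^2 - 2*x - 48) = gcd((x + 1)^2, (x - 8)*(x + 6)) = 1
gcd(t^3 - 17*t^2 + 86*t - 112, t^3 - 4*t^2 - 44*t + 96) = t^2 - 10*t + 16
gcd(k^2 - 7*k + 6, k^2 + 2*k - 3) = k - 1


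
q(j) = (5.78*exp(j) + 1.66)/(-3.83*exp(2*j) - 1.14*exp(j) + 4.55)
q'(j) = (5.78*exp(j) + 1.66)*(7.66*exp(2*j) + 1.14*exp(j))/(-3.83*exp(2*j) - 1.14*exp(j) + 4.55)^2 + 5.78*exp(j)/(-3.83*exp(2*j) - 1.14*exp(j) + 4.55)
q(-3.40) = 0.41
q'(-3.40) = 0.05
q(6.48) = -0.00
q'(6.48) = 0.00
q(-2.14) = 0.54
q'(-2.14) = 0.19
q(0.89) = -0.75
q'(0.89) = 1.06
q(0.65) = -1.09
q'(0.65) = 1.88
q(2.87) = -0.09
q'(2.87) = 0.09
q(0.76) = -0.91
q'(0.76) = 1.41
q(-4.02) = 0.39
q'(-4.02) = 0.02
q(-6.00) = 0.37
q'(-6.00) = 0.00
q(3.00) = -0.08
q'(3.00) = 0.08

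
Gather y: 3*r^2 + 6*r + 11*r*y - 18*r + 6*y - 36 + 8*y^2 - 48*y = 3*r^2 - 12*r + 8*y^2 + y*(11*r - 42) - 36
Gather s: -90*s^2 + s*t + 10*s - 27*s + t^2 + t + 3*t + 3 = -90*s^2 + s*(t - 17) + t^2 + 4*t + 3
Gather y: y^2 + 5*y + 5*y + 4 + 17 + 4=y^2 + 10*y + 25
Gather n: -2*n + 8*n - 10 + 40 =6*n + 30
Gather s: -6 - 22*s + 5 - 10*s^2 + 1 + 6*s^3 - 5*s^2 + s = 6*s^3 - 15*s^2 - 21*s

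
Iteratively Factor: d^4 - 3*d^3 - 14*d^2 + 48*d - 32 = (d + 4)*(d^3 - 7*d^2 + 14*d - 8) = (d - 2)*(d + 4)*(d^2 - 5*d + 4) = (d - 4)*(d - 2)*(d + 4)*(d - 1)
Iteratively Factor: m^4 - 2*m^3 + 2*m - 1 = (m - 1)*(m^3 - m^2 - m + 1) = (m - 1)^2*(m^2 - 1) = (m - 1)^3*(m + 1)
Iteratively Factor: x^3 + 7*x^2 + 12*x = (x)*(x^2 + 7*x + 12) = x*(x + 4)*(x + 3)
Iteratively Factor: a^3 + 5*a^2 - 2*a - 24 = (a + 4)*(a^2 + a - 6) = (a - 2)*(a + 4)*(a + 3)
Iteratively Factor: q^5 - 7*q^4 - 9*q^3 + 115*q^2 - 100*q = (q + 4)*(q^4 - 11*q^3 + 35*q^2 - 25*q) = (q - 5)*(q + 4)*(q^3 - 6*q^2 + 5*q) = (q - 5)^2*(q + 4)*(q^2 - q) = (q - 5)^2*(q - 1)*(q + 4)*(q)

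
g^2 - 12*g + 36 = (g - 6)^2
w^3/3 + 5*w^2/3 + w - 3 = (w/3 + 1)*(w - 1)*(w + 3)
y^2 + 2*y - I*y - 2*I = (y + 2)*(y - I)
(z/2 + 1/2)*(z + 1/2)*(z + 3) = z^3/2 + 9*z^2/4 + 5*z/2 + 3/4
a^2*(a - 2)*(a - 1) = a^4 - 3*a^3 + 2*a^2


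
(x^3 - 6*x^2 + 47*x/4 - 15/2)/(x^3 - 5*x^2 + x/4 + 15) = (2*x^2 - 7*x + 6)/(2*x^2 - 5*x - 12)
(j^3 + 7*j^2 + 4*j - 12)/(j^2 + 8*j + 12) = j - 1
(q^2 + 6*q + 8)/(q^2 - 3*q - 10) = (q + 4)/(q - 5)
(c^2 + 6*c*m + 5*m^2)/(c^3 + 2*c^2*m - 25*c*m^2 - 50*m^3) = (c + m)/(c^2 - 3*c*m - 10*m^2)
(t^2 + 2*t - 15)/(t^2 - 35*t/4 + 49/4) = 4*(t^2 + 2*t - 15)/(4*t^2 - 35*t + 49)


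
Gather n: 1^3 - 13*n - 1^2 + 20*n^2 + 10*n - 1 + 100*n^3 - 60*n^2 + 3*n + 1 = 100*n^3 - 40*n^2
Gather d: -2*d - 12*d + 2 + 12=14 - 14*d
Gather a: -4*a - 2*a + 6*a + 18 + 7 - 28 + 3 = 0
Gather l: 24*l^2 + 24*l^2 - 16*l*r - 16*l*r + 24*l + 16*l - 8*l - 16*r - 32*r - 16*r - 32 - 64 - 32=48*l^2 + l*(32 - 32*r) - 64*r - 128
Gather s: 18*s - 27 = 18*s - 27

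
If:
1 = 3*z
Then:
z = 1/3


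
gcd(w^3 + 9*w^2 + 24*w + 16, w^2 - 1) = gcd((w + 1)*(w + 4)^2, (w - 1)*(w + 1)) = w + 1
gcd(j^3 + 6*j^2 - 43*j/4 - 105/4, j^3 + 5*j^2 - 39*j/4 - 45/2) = j^2 - j - 15/4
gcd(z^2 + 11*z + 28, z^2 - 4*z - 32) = z + 4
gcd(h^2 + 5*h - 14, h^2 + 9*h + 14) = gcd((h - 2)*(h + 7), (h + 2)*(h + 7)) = h + 7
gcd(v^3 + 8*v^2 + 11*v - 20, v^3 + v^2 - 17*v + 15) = v^2 + 4*v - 5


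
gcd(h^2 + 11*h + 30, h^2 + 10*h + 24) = h + 6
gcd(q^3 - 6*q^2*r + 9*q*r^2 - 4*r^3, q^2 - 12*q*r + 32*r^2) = q - 4*r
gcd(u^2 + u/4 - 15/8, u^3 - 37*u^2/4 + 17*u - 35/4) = u - 5/4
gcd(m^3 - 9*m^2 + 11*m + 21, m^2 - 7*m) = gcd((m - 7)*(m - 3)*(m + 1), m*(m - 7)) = m - 7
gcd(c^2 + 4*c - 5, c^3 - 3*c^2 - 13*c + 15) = c - 1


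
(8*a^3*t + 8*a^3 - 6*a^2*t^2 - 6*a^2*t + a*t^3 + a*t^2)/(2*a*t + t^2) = a*(8*a^2*t + 8*a^2 - 6*a*t^2 - 6*a*t + t^3 + t^2)/(t*(2*a + t))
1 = 1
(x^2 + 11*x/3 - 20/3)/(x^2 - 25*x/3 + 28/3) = (x + 5)/(x - 7)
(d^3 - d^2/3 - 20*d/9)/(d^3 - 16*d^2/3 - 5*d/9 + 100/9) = d/(d - 5)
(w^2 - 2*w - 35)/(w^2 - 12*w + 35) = (w + 5)/(w - 5)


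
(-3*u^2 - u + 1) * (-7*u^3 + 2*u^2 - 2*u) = 21*u^5 + u^4 - 3*u^3 + 4*u^2 - 2*u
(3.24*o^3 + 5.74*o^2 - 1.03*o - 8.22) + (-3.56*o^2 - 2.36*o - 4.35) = 3.24*o^3 + 2.18*o^2 - 3.39*o - 12.57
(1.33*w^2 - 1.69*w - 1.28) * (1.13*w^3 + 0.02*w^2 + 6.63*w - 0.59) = 1.5029*w^5 - 1.8831*w^4 + 7.3377*w^3 - 12.015*w^2 - 7.4893*w + 0.7552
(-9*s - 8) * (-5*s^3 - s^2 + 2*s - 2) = 45*s^4 + 49*s^3 - 10*s^2 + 2*s + 16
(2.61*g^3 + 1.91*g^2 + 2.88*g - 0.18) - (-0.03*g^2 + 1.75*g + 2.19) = 2.61*g^3 + 1.94*g^2 + 1.13*g - 2.37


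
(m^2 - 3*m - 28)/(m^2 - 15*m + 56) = (m + 4)/(m - 8)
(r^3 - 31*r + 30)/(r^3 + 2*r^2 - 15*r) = (r^3 - 31*r + 30)/(r*(r^2 + 2*r - 15))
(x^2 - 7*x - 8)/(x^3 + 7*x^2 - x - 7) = (x - 8)/(x^2 + 6*x - 7)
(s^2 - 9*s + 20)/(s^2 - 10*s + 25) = (s - 4)/(s - 5)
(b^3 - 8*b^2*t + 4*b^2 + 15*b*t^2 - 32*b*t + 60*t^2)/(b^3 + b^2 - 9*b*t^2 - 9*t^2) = (b^2 - 5*b*t + 4*b - 20*t)/(b^2 + 3*b*t + b + 3*t)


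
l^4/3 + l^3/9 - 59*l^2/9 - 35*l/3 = l*(l/3 + 1)*(l - 5)*(l + 7/3)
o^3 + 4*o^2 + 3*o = o*(o + 1)*(o + 3)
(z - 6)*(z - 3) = z^2 - 9*z + 18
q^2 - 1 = (q - 1)*(q + 1)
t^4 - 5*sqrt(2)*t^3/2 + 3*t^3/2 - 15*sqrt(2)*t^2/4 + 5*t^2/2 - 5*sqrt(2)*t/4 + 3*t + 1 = (t + 1/2)*(t + 1)*(t - 2*sqrt(2))*(t - sqrt(2)/2)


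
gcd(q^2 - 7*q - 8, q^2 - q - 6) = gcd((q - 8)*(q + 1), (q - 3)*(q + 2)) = 1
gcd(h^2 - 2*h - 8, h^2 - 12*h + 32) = h - 4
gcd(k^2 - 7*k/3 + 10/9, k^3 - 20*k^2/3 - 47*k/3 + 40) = k - 5/3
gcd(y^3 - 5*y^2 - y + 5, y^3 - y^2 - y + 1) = y^2 - 1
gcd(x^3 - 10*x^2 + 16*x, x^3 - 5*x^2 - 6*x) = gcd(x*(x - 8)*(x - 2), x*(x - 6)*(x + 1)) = x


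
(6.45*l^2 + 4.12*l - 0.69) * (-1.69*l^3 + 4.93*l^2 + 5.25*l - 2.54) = -10.9005*l^5 + 24.8357*l^4 + 55.3402*l^3 + 1.8453*l^2 - 14.0873*l + 1.7526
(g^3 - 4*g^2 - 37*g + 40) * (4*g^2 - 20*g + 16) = 4*g^5 - 36*g^4 - 52*g^3 + 836*g^2 - 1392*g + 640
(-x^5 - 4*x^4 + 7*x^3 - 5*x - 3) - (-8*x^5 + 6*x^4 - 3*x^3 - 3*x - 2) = 7*x^5 - 10*x^4 + 10*x^3 - 2*x - 1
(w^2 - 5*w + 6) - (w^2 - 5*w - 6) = 12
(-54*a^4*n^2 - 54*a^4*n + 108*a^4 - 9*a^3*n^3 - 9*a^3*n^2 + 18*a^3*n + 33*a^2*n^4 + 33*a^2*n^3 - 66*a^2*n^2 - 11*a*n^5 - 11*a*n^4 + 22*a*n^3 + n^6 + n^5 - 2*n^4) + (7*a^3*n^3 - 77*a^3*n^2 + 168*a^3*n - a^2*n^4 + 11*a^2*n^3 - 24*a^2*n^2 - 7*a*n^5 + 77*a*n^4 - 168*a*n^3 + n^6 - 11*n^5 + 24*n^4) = -54*a^4*n^2 - 54*a^4*n + 108*a^4 - 2*a^3*n^3 - 86*a^3*n^2 + 186*a^3*n + 32*a^2*n^4 + 44*a^2*n^3 - 90*a^2*n^2 - 18*a*n^5 + 66*a*n^4 - 146*a*n^3 + 2*n^6 - 10*n^5 + 22*n^4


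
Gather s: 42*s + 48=42*s + 48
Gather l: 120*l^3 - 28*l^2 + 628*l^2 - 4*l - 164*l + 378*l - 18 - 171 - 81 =120*l^3 + 600*l^2 + 210*l - 270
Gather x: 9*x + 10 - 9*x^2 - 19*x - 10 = -9*x^2 - 10*x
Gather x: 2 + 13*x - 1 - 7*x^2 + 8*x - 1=-7*x^2 + 21*x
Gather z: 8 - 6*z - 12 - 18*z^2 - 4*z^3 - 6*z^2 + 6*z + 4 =-4*z^3 - 24*z^2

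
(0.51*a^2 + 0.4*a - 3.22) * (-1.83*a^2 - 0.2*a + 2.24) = -0.9333*a^4 - 0.834*a^3 + 6.955*a^2 + 1.54*a - 7.2128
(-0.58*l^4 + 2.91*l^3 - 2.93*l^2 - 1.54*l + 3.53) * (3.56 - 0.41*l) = 0.2378*l^5 - 3.2579*l^4 + 11.5609*l^3 - 9.7994*l^2 - 6.9297*l + 12.5668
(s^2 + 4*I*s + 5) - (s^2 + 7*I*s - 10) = -3*I*s + 15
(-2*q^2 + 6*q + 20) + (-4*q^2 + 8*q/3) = -6*q^2 + 26*q/3 + 20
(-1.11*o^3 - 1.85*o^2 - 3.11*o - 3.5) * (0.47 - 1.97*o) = 2.1867*o^4 + 3.1228*o^3 + 5.2572*o^2 + 5.4333*o - 1.645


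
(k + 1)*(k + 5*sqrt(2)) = k^2 + k + 5*sqrt(2)*k + 5*sqrt(2)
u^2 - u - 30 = (u - 6)*(u + 5)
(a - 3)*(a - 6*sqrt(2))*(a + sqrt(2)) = a^3 - 5*sqrt(2)*a^2 - 3*a^2 - 12*a + 15*sqrt(2)*a + 36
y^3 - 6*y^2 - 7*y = y*(y - 7)*(y + 1)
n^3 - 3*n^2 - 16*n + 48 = (n - 4)*(n - 3)*(n + 4)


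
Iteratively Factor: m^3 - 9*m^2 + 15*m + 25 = (m + 1)*(m^2 - 10*m + 25) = (m - 5)*(m + 1)*(m - 5)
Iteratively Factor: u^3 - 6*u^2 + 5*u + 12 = (u + 1)*(u^2 - 7*u + 12) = (u - 3)*(u + 1)*(u - 4)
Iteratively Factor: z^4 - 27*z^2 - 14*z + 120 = (z + 4)*(z^3 - 4*z^2 - 11*z + 30) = (z - 5)*(z + 4)*(z^2 + z - 6) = (z - 5)*(z - 2)*(z + 4)*(z + 3)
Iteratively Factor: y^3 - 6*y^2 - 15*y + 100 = (y - 5)*(y^2 - y - 20) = (y - 5)^2*(y + 4)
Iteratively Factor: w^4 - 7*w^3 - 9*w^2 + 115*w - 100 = (w + 4)*(w^3 - 11*w^2 + 35*w - 25) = (w - 1)*(w + 4)*(w^2 - 10*w + 25) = (w - 5)*(w - 1)*(w + 4)*(w - 5)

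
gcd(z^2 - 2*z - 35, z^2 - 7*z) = z - 7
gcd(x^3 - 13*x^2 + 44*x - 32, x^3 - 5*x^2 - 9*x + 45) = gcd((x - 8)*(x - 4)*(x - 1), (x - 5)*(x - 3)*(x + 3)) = 1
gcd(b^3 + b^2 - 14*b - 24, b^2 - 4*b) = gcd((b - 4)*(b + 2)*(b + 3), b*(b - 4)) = b - 4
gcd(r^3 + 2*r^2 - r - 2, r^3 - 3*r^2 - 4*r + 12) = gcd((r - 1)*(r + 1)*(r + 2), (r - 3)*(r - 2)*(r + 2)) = r + 2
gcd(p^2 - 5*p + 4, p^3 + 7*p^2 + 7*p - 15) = p - 1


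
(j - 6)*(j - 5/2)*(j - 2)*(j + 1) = j^4 - 19*j^3/2 + 43*j^2/2 + 2*j - 30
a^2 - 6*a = a*(a - 6)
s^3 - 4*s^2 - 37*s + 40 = (s - 8)*(s - 1)*(s + 5)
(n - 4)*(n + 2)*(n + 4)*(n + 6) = n^4 + 8*n^3 - 4*n^2 - 128*n - 192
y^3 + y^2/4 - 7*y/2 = y*(y - 7/4)*(y + 2)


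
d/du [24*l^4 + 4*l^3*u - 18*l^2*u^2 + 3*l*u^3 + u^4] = 4*l^3 - 36*l^2*u + 9*l*u^2 + 4*u^3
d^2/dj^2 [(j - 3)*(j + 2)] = 2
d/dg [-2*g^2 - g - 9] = -4*g - 1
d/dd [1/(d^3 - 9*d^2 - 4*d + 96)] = (-3*d^2 + 18*d + 4)/(d^3 - 9*d^2 - 4*d + 96)^2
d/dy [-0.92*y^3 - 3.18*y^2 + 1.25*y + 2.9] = -2.76*y^2 - 6.36*y + 1.25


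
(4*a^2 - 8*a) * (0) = 0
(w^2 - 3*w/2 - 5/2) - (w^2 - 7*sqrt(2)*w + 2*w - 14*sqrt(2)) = -7*w/2 + 7*sqrt(2)*w - 5/2 + 14*sqrt(2)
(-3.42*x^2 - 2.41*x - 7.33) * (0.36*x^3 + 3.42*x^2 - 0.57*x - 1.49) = -1.2312*x^5 - 12.564*x^4 - 8.9316*x^3 - 18.5991*x^2 + 7.769*x + 10.9217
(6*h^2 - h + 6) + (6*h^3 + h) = 6*h^3 + 6*h^2 + 6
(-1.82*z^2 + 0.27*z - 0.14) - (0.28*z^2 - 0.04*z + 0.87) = -2.1*z^2 + 0.31*z - 1.01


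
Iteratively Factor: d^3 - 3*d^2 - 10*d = (d - 5)*(d^2 + 2*d) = (d - 5)*(d + 2)*(d)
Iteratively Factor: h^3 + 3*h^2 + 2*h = (h + 1)*(h^2 + 2*h) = (h + 1)*(h + 2)*(h)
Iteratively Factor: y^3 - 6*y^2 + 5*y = (y)*(y^2 - 6*y + 5) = y*(y - 5)*(y - 1)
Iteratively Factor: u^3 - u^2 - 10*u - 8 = (u + 2)*(u^2 - 3*u - 4) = (u - 4)*(u + 2)*(u + 1)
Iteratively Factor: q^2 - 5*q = (q)*(q - 5)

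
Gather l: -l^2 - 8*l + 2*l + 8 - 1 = -l^2 - 6*l + 7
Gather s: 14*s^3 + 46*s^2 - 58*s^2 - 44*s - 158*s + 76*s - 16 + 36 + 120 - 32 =14*s^3 - 12*s^2 - 126*s + 108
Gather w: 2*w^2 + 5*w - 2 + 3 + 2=2*w^2 + 5*w + 3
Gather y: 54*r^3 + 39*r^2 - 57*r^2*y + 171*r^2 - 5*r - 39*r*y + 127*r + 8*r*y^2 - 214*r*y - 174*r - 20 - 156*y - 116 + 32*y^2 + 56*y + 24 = 54*r^3 + 210*r^2 - 52*r + y^2*(8*r + 32) + y*(-57*r^2 - 253*r - 100) - 112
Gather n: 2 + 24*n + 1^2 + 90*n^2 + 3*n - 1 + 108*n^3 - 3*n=108*n^3 + 90*n^2 + 24*n + 2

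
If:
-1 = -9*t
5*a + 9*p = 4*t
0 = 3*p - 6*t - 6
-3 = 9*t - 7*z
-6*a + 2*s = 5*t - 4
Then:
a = -176/45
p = 20/9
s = -1211/90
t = 1/9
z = 4/7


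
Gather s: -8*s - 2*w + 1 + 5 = -8*s - 2*w + 6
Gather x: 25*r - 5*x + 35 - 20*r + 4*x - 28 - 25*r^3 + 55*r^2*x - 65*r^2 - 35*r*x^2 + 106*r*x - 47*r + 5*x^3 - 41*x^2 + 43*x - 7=-25*r^3 - 65*r^2 - 42*r + 5*x^3 + x^2*(-35*r - 41) + x*(55*r^2 + 106*r + 42)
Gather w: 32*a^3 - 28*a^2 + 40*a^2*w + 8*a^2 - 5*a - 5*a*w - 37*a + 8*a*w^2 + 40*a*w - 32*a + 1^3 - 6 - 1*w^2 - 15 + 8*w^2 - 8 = 32*a^3 - 20*a^2 - 74*a + w^2*(8*a + 7) + w*(40*a^2 + 35*a) - 28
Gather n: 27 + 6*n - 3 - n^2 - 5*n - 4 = -n^2 + n + 20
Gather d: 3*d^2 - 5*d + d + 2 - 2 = 3*d^2 - 4*d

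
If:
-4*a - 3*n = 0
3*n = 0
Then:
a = 0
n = 0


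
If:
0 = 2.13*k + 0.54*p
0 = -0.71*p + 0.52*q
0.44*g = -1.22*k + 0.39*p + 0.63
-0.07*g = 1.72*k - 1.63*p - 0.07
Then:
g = 1.46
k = -0.00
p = 0.02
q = 0.02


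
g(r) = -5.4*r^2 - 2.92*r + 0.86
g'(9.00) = -100.12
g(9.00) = -462.82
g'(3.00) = -35.32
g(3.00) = -56.50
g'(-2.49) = 23.97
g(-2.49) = -25.35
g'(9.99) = -110.81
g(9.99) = -567.23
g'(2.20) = -26.68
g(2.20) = -31.70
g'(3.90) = -45.04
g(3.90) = -92.66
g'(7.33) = -82.08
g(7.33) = -310.68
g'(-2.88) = 28.18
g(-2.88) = -35.52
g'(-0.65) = 4.10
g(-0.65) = 0.48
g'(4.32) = -49.58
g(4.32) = -112.53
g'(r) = -10.8*r - 2.92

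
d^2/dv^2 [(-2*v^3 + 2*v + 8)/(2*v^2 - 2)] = 8*(3*v^2 + 1)/(v^6 - 3*v^4 + 3*v^2 - 1)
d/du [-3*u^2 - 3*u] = -6*u - 3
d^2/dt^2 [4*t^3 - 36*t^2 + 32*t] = 24*t - 72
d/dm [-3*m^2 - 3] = -6*m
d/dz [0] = 0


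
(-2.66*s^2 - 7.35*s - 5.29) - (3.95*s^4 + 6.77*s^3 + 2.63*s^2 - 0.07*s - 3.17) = -3.95*s^4 - 6.77*s^3 - 5.29*s^2 - 7.28*s - 2.12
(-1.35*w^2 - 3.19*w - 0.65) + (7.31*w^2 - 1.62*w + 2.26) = 5.96*w^2 - 4.81*w + 1.61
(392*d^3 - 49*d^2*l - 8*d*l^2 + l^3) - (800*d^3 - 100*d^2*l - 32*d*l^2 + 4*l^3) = -408*d^3 + 51*d^2*l + 24*d*l^2 - 3*l^3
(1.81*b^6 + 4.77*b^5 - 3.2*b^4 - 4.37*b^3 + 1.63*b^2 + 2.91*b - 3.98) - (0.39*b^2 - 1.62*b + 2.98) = 1.81*b^6 + 4.77*b^5 - 3.2*b^4 - 4.37*b^3 + 1.24*b^2 + 4.53*b - 6.96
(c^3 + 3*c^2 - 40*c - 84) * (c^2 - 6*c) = c^5 - 3*c^4 - 58*c^3 + 156*c^2 + 504*c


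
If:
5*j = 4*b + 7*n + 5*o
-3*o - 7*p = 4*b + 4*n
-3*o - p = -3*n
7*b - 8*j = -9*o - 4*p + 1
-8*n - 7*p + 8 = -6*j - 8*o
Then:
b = -1129/1677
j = -1076/1677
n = 28/1677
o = -212/1677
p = 240/559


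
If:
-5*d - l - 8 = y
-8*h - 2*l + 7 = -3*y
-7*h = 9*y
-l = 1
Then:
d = -196/155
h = 27/31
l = -1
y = -21/31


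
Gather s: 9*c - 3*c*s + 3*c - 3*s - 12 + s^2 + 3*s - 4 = -3*c*s + 12*c + s^2 - 16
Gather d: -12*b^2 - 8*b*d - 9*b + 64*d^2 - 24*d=-12*b^2 - 9*b + 64*d^2 + d*(-8*b - 24)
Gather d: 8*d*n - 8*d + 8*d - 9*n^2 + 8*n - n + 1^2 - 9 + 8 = 8*d*n - 9*n^2 + 7*n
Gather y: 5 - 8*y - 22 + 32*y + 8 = 24*y - 9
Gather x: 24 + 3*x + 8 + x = 4*x + 32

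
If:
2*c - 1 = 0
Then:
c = 1/2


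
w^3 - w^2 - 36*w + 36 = (w - 6)*(w - 1)*(w + 6)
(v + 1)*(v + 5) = v^2 + 6*v + 5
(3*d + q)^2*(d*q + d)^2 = 9*d^4*q^2 + 18*d^4*q + 9*d^4 + 6*d^3*q^3 + 12*d^3*q^2 + 6*d^3*q + d^2*q^4 + 2*d^2*q^3 + d^2*q^2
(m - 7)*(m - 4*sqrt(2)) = m^2 - 7*m - 4*sqrt(2)*m + 28*sqrt(2)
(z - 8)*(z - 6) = z^2 - 14*z + 48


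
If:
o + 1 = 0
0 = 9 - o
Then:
No Solution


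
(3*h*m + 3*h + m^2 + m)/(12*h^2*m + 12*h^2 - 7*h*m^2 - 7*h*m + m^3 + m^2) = (3*h + m)/(12*h^2 - 7*h*m + m^2)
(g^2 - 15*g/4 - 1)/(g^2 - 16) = (g + 1/4)/(g + 4)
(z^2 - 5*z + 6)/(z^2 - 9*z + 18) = (z - 2)/(z - 6)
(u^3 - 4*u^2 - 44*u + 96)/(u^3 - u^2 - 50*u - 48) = (u - 2)/(u + 1)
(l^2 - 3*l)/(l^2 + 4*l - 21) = l/(l + 7)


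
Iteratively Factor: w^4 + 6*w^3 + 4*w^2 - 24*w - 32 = (w + 2)*(w^3 + 4*w^2 - 4*w - 16) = (w - 2)*(w + 2)*(w^2 + 6*w + 8) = (w - 2)*(w + 2)^2*(w + 4)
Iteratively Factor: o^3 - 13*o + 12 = (o - 1)*(o^2 + o - 12) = (o - 1)*(o + 4)*(o - 3)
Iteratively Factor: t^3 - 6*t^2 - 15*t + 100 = (t - 5)*(t^2 - t - 20) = (t - 5)*(t + 4)*(t - 5)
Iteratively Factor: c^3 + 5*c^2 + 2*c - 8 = (c - 1)*(c^2 + 6*c + 8) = (c - 1)*(c + 2)*(c + 4)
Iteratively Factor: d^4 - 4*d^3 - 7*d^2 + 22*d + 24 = (d - 3)*(d^3 - d^2 - 10*d - 8) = (d - 3)*(d + 2)*(d^2 - 3*d - 4) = (d - 3)*(d + 1)*(d + 2)*(d - 4)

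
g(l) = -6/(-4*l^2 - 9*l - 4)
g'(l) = -6*(8*l + 9)/(-4*l^2 - 9*l - 4)^2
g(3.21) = 0.08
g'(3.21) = -0.04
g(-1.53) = -14.76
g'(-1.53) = 117.70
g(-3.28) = 0.34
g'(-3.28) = 0.34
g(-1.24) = -5.94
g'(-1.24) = 5.42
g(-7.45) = 0.04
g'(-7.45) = 0.01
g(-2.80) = 0.59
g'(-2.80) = 0.78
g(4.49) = 0.05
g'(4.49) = -0.02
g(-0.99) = -6.06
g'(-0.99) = -6.62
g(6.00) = 0.03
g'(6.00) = -0.00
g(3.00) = 0.09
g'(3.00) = -0.04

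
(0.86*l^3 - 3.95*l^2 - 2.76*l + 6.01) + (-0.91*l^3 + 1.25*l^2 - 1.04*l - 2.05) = -0.05*l^3 - 2.7*l^2 - 3.8*l + 3.96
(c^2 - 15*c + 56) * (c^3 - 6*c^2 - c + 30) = c^5 - 21*c^4 + 145*c^3 - 291*c^2 - 506*c + 1680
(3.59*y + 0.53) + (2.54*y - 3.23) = 6.13*y - 2.7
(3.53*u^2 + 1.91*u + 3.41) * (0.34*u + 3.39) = 1.2002*u^3 + 12.6161*u^2 + 7.6343*u + 11.5599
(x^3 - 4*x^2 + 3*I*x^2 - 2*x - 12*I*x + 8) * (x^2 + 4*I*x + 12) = x^5 - 4*x^4 + 7*I*x^4 - 2*x^3 - 28*I*x^3 + 8*x^2 + 28*I*x^2 - 24*x - 112*I*x + 96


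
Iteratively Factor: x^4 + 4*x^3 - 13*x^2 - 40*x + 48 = (x - 3)*(x^3 + 7*x^2 + 8*x - 16) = (x - 3)*(x - 1)*(x^2 + 8*x + 16) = (x - 3)*(x - 1)*(x + 4)*(x + 4)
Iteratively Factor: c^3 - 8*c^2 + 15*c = (c)*(c^2 - 8*c + 15) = c*(c - 3)*(c - 5)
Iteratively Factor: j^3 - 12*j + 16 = (j - 2)*(j^2 + 2*j - 8) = (j - 2)^2*(j + 4)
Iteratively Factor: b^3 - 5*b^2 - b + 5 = (b + 1)*(b^2 - 6*b + 5) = (b - 1)*(b + 1)*(b - 5)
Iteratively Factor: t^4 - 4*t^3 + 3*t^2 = (t - 3)*(t^3 - t^2) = (t - 3)*(t - 1)*(t^2) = t*(t - 3)*(t - 1)*(t)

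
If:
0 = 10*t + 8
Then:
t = -4/5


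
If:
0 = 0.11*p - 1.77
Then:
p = 16.09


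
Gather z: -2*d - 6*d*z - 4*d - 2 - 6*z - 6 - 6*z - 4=-6*d + z*(-6*d - 12) - 12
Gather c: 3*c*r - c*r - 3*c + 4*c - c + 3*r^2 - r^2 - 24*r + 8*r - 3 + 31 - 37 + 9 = 2*c*r + 2*r^2 - 16*r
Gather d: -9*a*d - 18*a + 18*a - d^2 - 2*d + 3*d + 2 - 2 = -d^2 + d*(1 - 9*a)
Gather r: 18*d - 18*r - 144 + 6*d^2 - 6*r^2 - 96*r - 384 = 6*d^2 + 18*d - 6*r^2 - 114*r - 528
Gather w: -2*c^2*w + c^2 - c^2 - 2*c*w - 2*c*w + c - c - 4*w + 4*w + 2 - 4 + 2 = w*(-2*c^2 - 4*c)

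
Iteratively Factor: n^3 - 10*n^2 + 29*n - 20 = (n - 1)*(n^2 - 9*n + 20) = (n - 5)*(n - 1)*(n - 4)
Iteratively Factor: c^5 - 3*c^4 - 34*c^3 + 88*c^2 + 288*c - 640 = (c + 4)*(c^4 - 7*c^3 - 6*c^2 + 112*c - 160) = (c - 4)*(c + 4)*(c^3 - 3*c^2 - 18*c + 40) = (c - 4)*(c - 2)*(c + 4)*(c^2 - c - 20) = (c - 5)*(c - 4)*(c - 2)*(c + 4)*(c + 4)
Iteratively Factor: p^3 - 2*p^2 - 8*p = (p - 4)*(p^2 + 2*p) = (p - 4)*(p + 2)*(p)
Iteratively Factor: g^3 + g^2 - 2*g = (g + 2)*(g^2 - g) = g*(g + 2)*(g - 1)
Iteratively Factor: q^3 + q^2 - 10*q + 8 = (q - 1)*(q^2 + 2*q - 8) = (q - 2)*(q - 1)*(q + 4)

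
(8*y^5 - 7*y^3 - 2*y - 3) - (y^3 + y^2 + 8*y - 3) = 8*y^5 - 8*y^3 - y^2 - 10*y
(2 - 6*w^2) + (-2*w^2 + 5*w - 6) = -8*w^2 + 5*w - 4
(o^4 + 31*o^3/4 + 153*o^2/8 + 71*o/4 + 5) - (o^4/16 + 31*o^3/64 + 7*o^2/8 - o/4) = 15*o^4/16 + 465*o^3/64 + 73*o^2/4 + 18*o + 5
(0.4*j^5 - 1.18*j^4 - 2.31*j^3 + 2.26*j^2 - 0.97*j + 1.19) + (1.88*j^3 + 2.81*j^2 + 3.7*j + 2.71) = 0.4*j^5 - 1.18*j^4 - 0.43*j^3 + 5.07*j^2 + 2.73*j + 3.9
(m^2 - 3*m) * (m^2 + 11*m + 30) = m^4 + 8*m^3 - 3*m^2 - 90*m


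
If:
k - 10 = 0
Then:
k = 10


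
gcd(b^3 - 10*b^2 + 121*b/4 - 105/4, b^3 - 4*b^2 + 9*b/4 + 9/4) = b - 3/2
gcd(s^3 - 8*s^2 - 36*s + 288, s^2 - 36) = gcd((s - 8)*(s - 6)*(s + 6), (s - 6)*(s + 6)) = s^2 - 36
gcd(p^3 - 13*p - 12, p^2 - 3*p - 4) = p^2 - 3*p - 4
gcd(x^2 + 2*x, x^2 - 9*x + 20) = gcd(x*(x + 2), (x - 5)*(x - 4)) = 1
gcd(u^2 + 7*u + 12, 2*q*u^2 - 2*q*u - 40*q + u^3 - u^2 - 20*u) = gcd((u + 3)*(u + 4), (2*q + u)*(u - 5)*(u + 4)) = u + 4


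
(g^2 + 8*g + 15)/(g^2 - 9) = (g + 5)/(g - 3)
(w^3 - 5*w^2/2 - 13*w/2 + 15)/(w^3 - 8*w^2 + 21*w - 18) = (w + 5/2)/(w - 3)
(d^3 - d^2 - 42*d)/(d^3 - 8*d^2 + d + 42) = d*(d + 6)/(d^2 - d - 6)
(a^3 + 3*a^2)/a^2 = a + 3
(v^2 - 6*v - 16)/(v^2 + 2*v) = (v - 8)/v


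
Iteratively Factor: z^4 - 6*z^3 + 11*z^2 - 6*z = (z)*(z^3 - 6*z^2 + 11*z - 6) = z*(z - 1)*(z^2 - 5*z + 6) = z*(z - 2)*(z - 1)*(z - 3)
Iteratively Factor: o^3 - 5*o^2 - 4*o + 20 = (o + 2)*(o^2 - 7*o + 10) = (o - 2)*(o + 2)*(o - 5)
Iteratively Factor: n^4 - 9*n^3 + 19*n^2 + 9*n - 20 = (n + 1)*(n^3 - 10*n^2 + 29*n - 20) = (n - 1)*(n + 1)*(n^2 - 9*n + 20) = (n - 5)*(n - 1)*(n + 1)*(n - 4)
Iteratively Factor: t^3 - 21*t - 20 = (t + 4)*(t^2 - 4*t - 5) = (t - 5)*(t + 4)*(t + 1)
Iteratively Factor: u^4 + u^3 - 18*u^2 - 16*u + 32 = (u + 2)*(u^3 - u^2 - 16*u + 16) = (u - 4)*(u + 2)*(u^2 + 3*u - 4) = (u - 4)*(u + 2)*(u + 4)*(u - 1)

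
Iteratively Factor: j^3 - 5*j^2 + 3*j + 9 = (j - 3)*(j^2 - 2*j - 3) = (j - 3)^2*(j + 1)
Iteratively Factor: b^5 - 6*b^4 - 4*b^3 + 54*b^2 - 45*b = (b - 3)*(b^4 - 3*b^3 - 13*b^2 + 15*b) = (b - 3)*(b - 1)*(b^3 - 2*b^2 - 15*b) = (b - 3)*(b - 1)*(b + 3)*(b^2 - 5*b) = (b - 5)*(b - 3)*(b - 1)*(b + 3)*(b)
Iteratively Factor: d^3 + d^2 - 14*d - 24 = (d - 4)*(d^2 + 5*d + 6) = (d - 4)*(d + 3)*(d + 2)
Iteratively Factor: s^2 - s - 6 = (s - 3)*(s + 2)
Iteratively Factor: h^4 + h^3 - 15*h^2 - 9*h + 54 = (h - 3)*(h^3 + 4*h^2 - 3*h - 18) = (h - 3)*(h + 3)*(h^2 + h - 6) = (h - 3)*(h + 3)^2*(h - 2)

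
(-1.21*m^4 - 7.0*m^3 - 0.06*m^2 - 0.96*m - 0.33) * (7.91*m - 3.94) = -9.5711*m^5 - 50.6026*m^4 + 27.1054*m^3 - 7.3572*m^2 + 1.1721*m + 1.3002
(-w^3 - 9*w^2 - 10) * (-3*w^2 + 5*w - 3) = 3*w^5 + 22*w^4 - 42*w^3 + 57*w^2 - 50*w + 30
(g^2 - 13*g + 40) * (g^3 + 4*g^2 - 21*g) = g^5 - 9*g^4 - 33*g^3 + 433*g^2 - 840*g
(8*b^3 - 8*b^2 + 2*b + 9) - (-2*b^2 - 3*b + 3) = 8*b^3 - 6*b^2 + 5*b + 6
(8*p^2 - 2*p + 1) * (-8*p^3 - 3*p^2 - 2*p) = -64*p^5 - 8*p^4 - 18*p^3 + p^2 - 2*p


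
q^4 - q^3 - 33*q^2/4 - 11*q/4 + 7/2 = (q - 7/2)*(q - 1/2)*(q + 1)*(q + 2)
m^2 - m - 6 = (m - 3)*(m + 2)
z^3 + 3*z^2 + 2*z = z*(z + 1)*(z + 2)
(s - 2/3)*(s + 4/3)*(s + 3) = s^3 + 11*s^2/3 + 10*s/9 - 8/3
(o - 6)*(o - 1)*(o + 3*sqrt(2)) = o^3 - 7*o^2 + 3*sqrt(2)*o^2 - 21*sqrt(2)*o + 6*o + 18*sqrt(2)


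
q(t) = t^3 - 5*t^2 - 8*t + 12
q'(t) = 3*t^2 - 10*t - 8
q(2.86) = -28.38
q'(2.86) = -12.06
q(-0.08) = 12.61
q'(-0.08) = -7.18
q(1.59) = -9.34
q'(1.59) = -16.32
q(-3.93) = -94.48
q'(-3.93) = 77.63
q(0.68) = 4.56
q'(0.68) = -13.41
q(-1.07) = 13.61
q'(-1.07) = 6.13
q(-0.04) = 12.31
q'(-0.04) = -7.60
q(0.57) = 6.00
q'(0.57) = -12.73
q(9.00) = 264.00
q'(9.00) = 145.00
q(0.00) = 12.00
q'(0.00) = -8.00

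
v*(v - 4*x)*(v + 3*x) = v^3 - v^2*x - 12*v*x^2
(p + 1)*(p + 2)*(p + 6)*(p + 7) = p^4 + 16*p^3 + 83*p^2 + 152*p + 84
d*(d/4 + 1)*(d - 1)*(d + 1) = d^4/4 + d^3 - d^2/4 - d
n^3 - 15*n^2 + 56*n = n*(n - 8)*(n - 7)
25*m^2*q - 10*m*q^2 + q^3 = q*(-5*m + q)^2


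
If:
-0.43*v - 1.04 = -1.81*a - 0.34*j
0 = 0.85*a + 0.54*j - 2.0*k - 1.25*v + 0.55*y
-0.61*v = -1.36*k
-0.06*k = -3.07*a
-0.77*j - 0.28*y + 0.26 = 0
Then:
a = -0.01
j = 2.16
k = -0.33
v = -0.74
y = -5.00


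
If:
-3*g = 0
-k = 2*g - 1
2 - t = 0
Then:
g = 0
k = 1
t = 2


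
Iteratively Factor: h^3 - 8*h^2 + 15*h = (h)*(h^2 - 8*h + 15) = h*(h - 5)*(h - 3)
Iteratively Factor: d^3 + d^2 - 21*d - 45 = (d + 3)*(d^2 - 2*d - 15) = (d - 5)*(d + 3)*(d + 3)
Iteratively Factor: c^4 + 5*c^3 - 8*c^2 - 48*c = (c + 4)*(c^3 + c^2 - 12*c) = (c - 3)*(c + 4)*(c^2 + 4*c) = (c - 3)*(c + 4)^2*(c)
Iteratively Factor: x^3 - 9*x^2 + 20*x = (x - 5)*(x^2 - 4*x) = (x - 5)*(x - 4)*(x)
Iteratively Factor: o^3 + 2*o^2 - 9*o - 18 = (o + 3)*(o^2 - o - 6) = (o + 2)*(o + 3)*(o - 3)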